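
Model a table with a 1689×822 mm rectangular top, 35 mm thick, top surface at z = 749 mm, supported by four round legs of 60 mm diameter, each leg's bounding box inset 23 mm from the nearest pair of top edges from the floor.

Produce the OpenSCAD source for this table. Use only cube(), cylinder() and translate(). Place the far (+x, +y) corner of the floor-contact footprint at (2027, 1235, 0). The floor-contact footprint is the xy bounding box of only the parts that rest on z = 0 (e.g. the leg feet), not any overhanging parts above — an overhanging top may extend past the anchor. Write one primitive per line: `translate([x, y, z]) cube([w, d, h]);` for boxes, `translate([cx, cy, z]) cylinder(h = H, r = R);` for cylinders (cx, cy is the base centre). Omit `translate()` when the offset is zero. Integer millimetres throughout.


// leg_h = 749 - 35 = 714
translate([361, 436, 714]) cube([1689, 822, 35]);
translate([414, 489, 0]) cylinder(h = 714, r = 30);
translate([1997, 489, 0]) cylinder(h = 714, r = 30);
translate([414, 1205, 0]) cylinder(h = 714, r = 30);
translate([1997, 1205, 0]) cylinder(h = 714, r = 30);


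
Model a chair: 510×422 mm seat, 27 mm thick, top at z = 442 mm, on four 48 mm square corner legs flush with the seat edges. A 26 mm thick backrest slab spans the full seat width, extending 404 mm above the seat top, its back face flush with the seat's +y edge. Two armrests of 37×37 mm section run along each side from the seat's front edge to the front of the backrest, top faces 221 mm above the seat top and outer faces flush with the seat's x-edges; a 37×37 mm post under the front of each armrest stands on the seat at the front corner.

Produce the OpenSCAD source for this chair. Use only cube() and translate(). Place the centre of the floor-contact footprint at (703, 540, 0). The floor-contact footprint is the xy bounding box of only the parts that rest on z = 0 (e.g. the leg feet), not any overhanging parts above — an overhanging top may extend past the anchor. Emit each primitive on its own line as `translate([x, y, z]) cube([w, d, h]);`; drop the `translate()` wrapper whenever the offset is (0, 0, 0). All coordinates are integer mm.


translate([448, 329, 415]) cube([510, 422, 27]);
translate([448, 329, 0]) cube([48, 48, 415]);
translate([910, 329, 0]) cube([48, 48, 415]);
translate([448, 703, 0]) cube([48, 48, 415]);
translate([910, 703, 0]) cube([48, 48, 415]);
translate([448, 725, 442]) cube([510, 26, 404]);
translate([448, 329, 626]) cube([37, 396, 37]);
translate([921, 329, 626]) cube([37, 396, 37]);
translate([448, 329, 442]) cube([37, 37, 184]);
translate([921, 329, 442]) cube([37, 37, 184]);


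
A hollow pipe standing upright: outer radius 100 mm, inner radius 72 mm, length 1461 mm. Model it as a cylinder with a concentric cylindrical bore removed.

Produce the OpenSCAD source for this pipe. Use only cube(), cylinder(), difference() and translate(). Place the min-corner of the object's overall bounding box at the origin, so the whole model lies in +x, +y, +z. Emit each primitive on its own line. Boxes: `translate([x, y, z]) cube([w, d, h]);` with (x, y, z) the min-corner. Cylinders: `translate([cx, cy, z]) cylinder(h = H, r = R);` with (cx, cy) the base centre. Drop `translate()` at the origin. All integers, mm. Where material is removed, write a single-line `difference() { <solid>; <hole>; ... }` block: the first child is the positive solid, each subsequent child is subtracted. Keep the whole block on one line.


difference() { translate([100, 100, 0]) cylinder(h = 1461, r = 100); translate([100, 100, 0]) cylinder(h = 1461, r = 72); }


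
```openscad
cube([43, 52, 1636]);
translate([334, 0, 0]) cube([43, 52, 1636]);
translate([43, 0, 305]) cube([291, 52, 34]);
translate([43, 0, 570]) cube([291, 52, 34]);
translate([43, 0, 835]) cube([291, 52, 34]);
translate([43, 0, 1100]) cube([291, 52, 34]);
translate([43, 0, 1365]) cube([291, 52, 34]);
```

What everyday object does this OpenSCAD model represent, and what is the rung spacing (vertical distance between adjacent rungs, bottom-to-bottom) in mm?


A ladder. The rung spacing is 265 mm.

Two tall 43×52 posts with 5 short bars between them — a ladder. Adjacent rungs sit at z = 305 and z = 570, so the spacing is 570 − 305 = 265 mm.


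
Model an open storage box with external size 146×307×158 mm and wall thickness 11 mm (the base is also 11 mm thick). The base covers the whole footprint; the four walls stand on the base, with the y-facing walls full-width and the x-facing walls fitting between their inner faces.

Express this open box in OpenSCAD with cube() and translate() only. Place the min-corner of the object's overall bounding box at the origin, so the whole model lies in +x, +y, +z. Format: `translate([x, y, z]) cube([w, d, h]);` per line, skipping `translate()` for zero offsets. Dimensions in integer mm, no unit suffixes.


cube([146, 307, 11]);
translate([0, 0, 11]) cube([146, 11, 147]);
translate([0, 296, 11]) cube([146, 11, 147]);
translate([0, 11, 11]) cube([11, 285, 147]);
translate([135, 11, 11]) cube([11, 285, 147]);


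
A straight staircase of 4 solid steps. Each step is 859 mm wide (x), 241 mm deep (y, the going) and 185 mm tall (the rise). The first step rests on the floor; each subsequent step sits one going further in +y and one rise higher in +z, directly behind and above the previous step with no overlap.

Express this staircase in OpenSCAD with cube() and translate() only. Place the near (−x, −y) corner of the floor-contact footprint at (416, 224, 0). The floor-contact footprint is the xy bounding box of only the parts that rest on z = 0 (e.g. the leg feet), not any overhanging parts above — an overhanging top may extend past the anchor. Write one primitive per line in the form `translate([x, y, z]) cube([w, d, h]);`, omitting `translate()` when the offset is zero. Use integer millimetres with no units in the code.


translate([416, 224, 0]) cube([859, 241, 185]);
translate([416, 465, 185]) cube([859, 241, 185]);
translate([416, 706, 370]) cube([859, 241, 185]);
translate([416, 947, 555]) cube([859, 241, 185]);


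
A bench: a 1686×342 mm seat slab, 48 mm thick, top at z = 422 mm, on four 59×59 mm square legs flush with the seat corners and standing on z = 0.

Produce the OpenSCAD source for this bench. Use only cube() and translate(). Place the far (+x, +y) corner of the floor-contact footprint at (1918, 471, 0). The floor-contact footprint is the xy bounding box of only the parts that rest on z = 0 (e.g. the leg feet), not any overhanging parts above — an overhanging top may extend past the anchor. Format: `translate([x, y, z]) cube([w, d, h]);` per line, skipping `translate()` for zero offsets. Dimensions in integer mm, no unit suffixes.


translate([232, 129, 374]) cube([1686, 342, 48]);
translate([232, 129, 0]) cube([59, 59, 374]);
translate([232, 412, 0]) cube([59, 59, 374]);
translate([1859, 129, 0]) cube([59, 59, 374]);
translate([1859, 412, 0]) cube([59, 59, 374]);


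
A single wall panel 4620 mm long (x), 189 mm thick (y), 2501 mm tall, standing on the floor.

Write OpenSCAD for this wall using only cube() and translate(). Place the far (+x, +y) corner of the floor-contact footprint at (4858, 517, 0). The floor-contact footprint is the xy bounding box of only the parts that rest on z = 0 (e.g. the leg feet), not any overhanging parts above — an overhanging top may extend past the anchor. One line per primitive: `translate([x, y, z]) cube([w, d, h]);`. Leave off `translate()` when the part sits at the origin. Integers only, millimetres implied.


translate([238, 328, 0]) cube([4620, 189, 2501]);


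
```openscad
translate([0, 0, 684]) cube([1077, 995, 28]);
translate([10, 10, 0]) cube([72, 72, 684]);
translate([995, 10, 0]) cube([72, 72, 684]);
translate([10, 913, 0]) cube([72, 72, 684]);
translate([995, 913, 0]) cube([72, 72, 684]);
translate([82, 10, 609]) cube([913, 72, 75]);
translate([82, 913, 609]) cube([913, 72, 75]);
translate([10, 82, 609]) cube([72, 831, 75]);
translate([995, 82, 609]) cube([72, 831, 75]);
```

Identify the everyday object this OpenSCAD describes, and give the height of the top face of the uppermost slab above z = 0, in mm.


A table. The table height is 712 mm.

A 1077×995×28 slab sits at z = 684 on four 72 mm square posts — a table. The top surface is at 684 + 28 = 712 mm.


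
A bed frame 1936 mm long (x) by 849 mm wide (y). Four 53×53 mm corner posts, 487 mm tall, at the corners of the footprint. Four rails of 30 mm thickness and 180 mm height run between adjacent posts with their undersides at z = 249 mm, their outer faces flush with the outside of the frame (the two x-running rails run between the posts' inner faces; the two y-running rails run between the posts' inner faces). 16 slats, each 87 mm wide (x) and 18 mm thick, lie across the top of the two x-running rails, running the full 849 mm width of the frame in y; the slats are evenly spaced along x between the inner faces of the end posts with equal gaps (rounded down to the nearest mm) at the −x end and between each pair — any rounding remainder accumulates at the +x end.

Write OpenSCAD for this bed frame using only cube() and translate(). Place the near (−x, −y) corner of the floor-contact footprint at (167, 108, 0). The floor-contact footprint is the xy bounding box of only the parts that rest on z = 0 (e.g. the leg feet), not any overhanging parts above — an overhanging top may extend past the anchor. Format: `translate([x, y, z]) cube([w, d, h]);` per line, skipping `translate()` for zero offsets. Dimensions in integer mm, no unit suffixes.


translate([167, 108, 0]) cube([53, 53, 487]);
translate([167, 904, 0]) cube([53, 53, 487]);
translate([2050, 108, 0]) cube([53, 53, 487]);
translate([2050, 904, 0]) cube([53, 53, 487]);
translate([220, 108, 249]) cube([1830, 30, 180]);
translate([220, 927, 249]) cube([1830, 30, 180]);
translate([167, 161, 249]) cube([30, 743, 180]);
translate([2073, 161, 249]) cube([30, 743, 180]);
translate([245, 108, 429]) cube([87, 849, 18]);
translate([357, 108, 429]) cube([87, 849, 18]);
translate([469, 108, 429]) cube([87, 849, 18]);
translate([581, 108, 429]) cube([87, 849, 18]);
translate([693, 108, 429]) cube([87, 849, 18]);
translate([805, 108, 429]) cube([87, 849, 18]);
translate([917, 108, 429]) cube([87, 849, 18]);
translate([1029, 108, 429]) cube([87, 849, 18]);
translate([1141, 108, 429]) cube([87, 849, 18]);
translate([1253, 108, 429]) cube([87, 849, 18]);
translate([1365, 108, 429]) cube([87, 849, 18]);
translate([1477, 108, 429]) cube([87, 849, 18]);
translate([1589, 108, 429]) cube([87, 849, 18]);
translate([1701, 108, 429]) cube([87, 849, 18]);
translate([1813, 108, 429]) cube([87, 849, 18]);
translate([1925, 108, 429]) cube([87, 849, 18]);


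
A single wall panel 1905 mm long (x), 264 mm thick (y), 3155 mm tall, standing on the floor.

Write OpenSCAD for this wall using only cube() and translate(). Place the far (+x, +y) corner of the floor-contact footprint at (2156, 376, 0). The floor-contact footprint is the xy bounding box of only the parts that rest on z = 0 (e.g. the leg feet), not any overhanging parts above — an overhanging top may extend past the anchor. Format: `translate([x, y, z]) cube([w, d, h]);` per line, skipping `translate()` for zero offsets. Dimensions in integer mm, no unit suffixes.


translate([251, 112, 0]) cube([1905, 264, 3155]);


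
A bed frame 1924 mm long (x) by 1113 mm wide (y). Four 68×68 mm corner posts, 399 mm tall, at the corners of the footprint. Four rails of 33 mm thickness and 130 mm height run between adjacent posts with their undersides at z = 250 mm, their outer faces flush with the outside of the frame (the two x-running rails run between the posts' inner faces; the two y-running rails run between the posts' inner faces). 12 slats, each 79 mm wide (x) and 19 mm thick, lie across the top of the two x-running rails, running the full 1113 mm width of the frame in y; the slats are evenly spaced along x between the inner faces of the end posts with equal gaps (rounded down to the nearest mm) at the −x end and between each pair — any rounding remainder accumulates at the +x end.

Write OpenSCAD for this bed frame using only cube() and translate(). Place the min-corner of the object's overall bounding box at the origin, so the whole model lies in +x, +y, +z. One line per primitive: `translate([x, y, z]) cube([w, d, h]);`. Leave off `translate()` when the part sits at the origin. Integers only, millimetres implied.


cube([68, 68, 399]);
translate([0, 1045, 0]) cube([68, 68, 399]);
translate([1856, 0, 0]) cube([68, 68, 399]);
translate([1856, 1045, 0]) cube([68, 68, 399]);
translate([68, 0, 250]) cube([1788, 33, 130]);
translate([68, 1080, 250]) cube([1788, 33, 130]);
translate([0, 68, 250]) cube([33, 977, 130]);
translate([1891, 68, 250]) cube([33, 977, 130]);
translate([132, 0, 380]) cube([79, 1113, 19]);
translate([275, 0, 380]) cube([79, 1113, 19]);
translate([418, 0, 380]) cube([79, 1113, 19]);
translate([561, 0, 380]) cube([79, 1113, 19]);
translate([704, 0, 380]) cube([79, 1113, 19]);
translate([847, 0, 380]) cube([79, 1113, 19]);
translate([990, 0, 380]) cube([79, 1113, 19]);
translate([1133, 0, 380]) cube([79, 1113, 19]);
translate([1276, 0, 380]) cube([79, 1113, 19]);
translate([1419, 0, 380]) cube([79, 1113, 19]);
translate([1562, 0, 380]) cube([79, 1113, 19]);
translate([1705, 0, 380]) cube([79, 1113, 19]);


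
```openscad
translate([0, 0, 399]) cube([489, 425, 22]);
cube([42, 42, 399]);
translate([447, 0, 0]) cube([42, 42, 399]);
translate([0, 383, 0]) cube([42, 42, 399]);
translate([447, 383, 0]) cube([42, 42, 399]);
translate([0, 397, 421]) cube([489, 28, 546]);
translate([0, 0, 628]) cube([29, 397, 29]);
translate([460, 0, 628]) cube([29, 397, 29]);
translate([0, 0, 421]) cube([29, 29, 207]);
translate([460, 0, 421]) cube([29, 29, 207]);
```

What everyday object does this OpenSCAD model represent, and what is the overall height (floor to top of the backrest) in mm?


A chair. The overall height is 967 mm.

A slab on four corner posts with a tall panel at the back — a chair. The seat slab sits at z = 399 with thickness 22, and the 546 mm backrest starts at the seat top, so the overall height is 399 + 22 + 546 = 967 mm.


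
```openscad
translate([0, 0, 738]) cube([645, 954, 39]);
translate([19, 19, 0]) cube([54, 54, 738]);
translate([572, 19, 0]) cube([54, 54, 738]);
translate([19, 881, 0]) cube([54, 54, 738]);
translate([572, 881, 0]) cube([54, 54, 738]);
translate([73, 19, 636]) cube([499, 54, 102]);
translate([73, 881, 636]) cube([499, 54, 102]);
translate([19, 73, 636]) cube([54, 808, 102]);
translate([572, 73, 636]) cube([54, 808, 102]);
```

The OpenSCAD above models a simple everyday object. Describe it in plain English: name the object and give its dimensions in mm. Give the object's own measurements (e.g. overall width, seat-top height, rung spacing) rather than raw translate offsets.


A table: top 645 mm (x) × 954 mm (y), 39 mm thick, upper face at z = 777 mm, on four 54×54 mm square legs, each inset 19 mm from the nearest pair of top edges from z = 0 to the bottom of the top. Four apron rails, 54 mm thick and 102 mm tall, run between adjacent legs with their top edges flush with the underside of the top and their outer faces flush with the legs' outer faces.


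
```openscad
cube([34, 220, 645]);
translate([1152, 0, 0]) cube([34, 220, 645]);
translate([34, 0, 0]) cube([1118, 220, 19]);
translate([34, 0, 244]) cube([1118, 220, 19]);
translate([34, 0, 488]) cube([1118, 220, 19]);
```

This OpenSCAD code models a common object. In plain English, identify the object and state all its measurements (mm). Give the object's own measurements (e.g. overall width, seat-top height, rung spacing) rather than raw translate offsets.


An open bookshelf. Two side panels, each 34 mm thick, 220 mm deep and 645 mm tall, stand 1186 mm apart (outside-to-outside). Between them sit 3 shelves, each 19 mm thick and 220 mm deep, spanning the full gap between the sides. The bottom shelf rests on the floor (its underside at z = 0) and the clear gap between one shelf's top and the next shelf's underside is 225 mm.


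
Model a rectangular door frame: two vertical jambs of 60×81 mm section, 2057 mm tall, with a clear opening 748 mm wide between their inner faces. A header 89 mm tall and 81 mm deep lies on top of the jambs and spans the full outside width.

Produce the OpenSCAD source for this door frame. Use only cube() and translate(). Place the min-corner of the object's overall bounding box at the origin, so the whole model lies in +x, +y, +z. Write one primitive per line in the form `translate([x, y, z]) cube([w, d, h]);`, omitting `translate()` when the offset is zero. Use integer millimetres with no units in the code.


cube([60, 81, 2057]);
translate([808, 0, 0]) cube([60, 81, 2057]);
translate([0, 0, 2057]) cube([868, 81, 89]);


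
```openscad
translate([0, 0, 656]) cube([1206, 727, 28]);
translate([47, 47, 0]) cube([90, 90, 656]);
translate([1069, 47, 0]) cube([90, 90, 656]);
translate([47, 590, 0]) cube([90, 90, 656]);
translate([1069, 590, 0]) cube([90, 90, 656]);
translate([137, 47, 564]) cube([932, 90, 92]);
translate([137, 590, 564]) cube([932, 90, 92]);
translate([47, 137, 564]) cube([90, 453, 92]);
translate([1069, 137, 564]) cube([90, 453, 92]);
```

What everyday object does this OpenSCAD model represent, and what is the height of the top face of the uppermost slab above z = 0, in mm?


A table. The table height is 684 mm.

A 1206×727×28 slab sits at z = 656 on four 90 mm square posts — a table. The top surface is at 656 + 28 = 684 mm.


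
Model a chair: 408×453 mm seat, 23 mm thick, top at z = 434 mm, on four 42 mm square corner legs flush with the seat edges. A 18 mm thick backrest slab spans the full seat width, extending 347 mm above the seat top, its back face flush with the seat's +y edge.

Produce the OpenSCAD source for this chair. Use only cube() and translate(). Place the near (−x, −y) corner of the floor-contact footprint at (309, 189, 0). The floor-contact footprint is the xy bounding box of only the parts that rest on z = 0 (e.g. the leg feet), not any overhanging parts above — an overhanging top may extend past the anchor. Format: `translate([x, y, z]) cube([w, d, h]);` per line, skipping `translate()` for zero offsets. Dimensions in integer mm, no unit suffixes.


translate([309, 189, 411]) cube([408, 453, 23]);
translate([309, 189, 0]) cube([42, 42, 411]);
translate([675, 189, 0]) cube([42, 42, 411]);
translate([309, 600, 0]) cube([42, 42, 411]);
translate([675, 600, 0]) cube([42, 42, 411]);
translate([309, 624, 434]) cube([408, 18, 347]);


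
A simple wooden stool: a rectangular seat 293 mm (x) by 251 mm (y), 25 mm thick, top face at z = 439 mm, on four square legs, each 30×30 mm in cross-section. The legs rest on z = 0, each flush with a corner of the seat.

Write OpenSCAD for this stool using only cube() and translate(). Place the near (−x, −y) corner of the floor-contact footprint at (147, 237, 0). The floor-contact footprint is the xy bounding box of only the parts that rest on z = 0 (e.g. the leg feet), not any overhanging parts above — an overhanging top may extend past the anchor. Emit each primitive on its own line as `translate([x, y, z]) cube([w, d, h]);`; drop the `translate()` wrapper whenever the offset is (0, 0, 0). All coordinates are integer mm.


translate([147, 237, 414]) cube([293, 251, 25]);
translate([147, 237, 0]) cube([30, 30, 414]);
translate([410, 237, 0]) cube([30, 30, 414]);
translate([147, 458, 0]) cube([30, 30, 414]);
translate([410, 458, 0]) cube([30, 30, 414]);


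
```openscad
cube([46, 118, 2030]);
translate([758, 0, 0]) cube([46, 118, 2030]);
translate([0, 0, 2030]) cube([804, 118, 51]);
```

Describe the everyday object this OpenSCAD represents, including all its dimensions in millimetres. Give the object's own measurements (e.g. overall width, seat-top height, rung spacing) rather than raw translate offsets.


A door frame. The clear opening is 712 mm wide and 2030 mm high. Two 46 mm wide jambs, 118 mm deep, stand either side of the opening from the floor to the top of the opening. A 51 mm thick head sits across the top of both jambs, spanning the full outside width of the frame.


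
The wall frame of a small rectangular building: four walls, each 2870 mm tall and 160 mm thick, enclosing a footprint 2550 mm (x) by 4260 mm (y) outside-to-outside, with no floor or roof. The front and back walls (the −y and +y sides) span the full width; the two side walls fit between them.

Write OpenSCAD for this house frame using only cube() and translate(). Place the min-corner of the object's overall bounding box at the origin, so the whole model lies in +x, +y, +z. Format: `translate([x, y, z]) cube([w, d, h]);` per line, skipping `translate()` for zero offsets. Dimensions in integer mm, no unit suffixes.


cube([2550, 160, 2870]);
translate([0, 4100, 0]) cube([2550, 160, 2870]);
translate([0, 160, 0]) cube([160, 3940, 2870]);
translate([2390, 160, 0]) cube([160, 3940, 2870]);


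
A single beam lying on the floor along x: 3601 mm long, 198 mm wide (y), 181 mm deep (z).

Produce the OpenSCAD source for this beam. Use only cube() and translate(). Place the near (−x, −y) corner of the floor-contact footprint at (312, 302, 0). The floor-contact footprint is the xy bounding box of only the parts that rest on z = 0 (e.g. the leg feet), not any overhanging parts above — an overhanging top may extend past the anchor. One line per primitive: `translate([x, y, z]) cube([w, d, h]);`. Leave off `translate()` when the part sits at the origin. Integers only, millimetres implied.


translate([312, 302, 0]) cube([3601, 198, 181]);


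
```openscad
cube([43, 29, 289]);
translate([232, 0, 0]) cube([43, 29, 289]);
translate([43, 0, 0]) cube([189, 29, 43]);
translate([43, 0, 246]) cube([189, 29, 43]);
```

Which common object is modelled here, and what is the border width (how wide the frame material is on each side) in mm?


A picture frame. The border width is 43 mm.

Four thin pieces enclosing a rectangular opening — a picture frame. The two full-height stiles are 289 mm tall; the top rail sits at z = 246 and is 43 mm tall, so the border above the opening is 289 − 246 = 43 mm, matching the stile x-width.


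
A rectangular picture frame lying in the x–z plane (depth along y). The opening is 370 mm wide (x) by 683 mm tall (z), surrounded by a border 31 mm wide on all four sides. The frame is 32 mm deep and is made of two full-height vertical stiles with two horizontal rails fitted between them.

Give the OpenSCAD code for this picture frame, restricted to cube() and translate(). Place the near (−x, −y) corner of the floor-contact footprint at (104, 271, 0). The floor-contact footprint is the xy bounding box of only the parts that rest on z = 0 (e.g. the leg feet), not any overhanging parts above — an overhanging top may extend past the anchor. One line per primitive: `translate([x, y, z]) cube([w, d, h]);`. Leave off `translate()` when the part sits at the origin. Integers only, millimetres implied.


translate([104, 271, 0]) cube([31, 32, 745]);
translate([505, 271, 0]) cube([31, 32, 745]);
translate([135, 271, 0]) cube([370, 32, 31]);
translate([135, 271, 714]) cube([370, 32, 31]);


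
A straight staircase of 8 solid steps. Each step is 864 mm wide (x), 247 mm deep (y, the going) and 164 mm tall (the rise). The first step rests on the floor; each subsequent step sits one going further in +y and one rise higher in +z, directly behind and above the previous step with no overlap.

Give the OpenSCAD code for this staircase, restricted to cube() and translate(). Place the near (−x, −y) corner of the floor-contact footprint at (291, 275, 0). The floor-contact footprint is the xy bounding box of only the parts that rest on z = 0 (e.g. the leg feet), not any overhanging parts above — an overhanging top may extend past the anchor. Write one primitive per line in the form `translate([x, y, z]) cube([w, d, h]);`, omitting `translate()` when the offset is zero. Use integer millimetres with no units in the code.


translate([291, 275, 0]) cube([864, 247, 164]);
translate([291, 522, 164]) cube([864, 247, 164]);
translate([291, 769, 328]) cube([864, 247, 164]);
translate([291, 1016, 492]) cube([864, 247, 164]);
translate([291, 1263, 656]) cube([864, 247, 164]);
translate([291, 1510, 820]) cube([864, 247, 164]);
translate([291, 1757, 984]) cube([864, 247, 164]);
translate([291, 2004, 1148]) cube([864, 247, 164]);


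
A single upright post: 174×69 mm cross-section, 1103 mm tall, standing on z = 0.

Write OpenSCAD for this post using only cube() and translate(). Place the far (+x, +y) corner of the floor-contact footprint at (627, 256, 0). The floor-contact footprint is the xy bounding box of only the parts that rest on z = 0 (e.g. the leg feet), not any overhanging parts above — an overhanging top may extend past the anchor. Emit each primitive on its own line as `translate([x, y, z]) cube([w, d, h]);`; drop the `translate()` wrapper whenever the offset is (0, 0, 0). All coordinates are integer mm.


translate([453, 187, 0]) cube([174, 69, 1103]);


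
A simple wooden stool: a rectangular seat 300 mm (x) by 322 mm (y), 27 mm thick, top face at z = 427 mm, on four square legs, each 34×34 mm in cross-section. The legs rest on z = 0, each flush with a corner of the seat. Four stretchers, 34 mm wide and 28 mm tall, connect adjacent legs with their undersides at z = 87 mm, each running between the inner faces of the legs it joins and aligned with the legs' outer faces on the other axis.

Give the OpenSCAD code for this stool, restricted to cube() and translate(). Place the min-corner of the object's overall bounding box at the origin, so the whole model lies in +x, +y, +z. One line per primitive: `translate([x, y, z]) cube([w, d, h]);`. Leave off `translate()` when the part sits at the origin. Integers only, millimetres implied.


translate([0, 0, 400]) cube([300, 322, 27]);
cube([34, 34, 400]);
translate([266, 0, 0]) cube([34, 34, 400]);
translate([0, 288, 0]) cube([34, 34, 400]);
translate([266, 288, 0]) cube([34, 34, 400]);
translate([34, 0, 87]) cube([232, 34, 28]);
translate([34, 288, 87]) cube([232, 34, 28]);
translate([0, 34, 87]) cube([34, 254, 28]);
translate([266, 34, 87]) cube([34, 254, 28]);


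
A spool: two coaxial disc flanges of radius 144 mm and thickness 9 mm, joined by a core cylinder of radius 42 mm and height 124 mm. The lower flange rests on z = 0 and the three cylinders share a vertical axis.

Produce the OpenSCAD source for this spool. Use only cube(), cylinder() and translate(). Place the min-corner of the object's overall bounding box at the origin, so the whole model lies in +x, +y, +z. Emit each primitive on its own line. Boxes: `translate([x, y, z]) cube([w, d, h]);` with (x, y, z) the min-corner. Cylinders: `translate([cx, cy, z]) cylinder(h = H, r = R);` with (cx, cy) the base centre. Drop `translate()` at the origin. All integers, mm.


translate([144, 144, 0]) cylinder(h = 9, r = 144);
translate([144, 144, 9]) cylinder(h = 124, r = 42);
translate([144, 144, 133]) cylinder(h = 9, r = 144);


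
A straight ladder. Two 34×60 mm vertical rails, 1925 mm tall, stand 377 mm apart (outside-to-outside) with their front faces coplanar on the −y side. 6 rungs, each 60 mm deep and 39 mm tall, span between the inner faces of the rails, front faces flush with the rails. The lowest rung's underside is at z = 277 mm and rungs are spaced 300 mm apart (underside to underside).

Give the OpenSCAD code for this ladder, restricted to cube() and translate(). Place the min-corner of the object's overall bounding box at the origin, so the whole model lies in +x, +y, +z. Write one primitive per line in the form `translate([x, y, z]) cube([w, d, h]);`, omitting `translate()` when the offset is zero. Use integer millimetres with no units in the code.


// rung span = 377 - 2*34 = 309
// rung[k] z = 277 + k*300
cube([34, 60, 1925]);
translate([343, 0, 0]) cube([34, 60, 1925]);
translate([34, 0, 277]) cube([309, 60, 39]);
translate([34, 0, 577]) cube([309, 60, 39]);
translate([34, 0, 877]) cube([309, 60, 39]);
translate([34, 0, 1177]) cube([309, 60, 39]);
translate([34, 0, 1477]) cube([309, 60, 39]);
translate([34, 0, 1777]) cube([309, 60, 39]);


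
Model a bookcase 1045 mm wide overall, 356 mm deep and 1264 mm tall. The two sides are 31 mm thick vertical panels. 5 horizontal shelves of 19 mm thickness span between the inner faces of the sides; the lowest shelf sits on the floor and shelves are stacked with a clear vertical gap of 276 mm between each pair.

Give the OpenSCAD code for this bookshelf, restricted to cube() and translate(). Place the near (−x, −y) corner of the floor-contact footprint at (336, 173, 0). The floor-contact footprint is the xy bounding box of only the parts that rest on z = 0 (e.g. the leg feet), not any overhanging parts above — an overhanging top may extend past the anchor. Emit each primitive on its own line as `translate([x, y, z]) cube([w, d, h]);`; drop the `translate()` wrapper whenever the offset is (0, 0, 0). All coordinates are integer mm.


translate([336, 173, 0]) cube([31, 356, 1264]);
translate([1350, 173, 0]) cube([31, 356, 1264]);
translate([367, 173, 0]) cube([983, 356, 19]);
translate([367, 173, 295]) cube([983, 356, 19]);
translate([367, 173, 590]) cube([983, 356, 19]);
translate([367, 173, 885]) cube([983, 356, 19]);
translate([367, 173, 1180]) cube([983, 356, 19]);


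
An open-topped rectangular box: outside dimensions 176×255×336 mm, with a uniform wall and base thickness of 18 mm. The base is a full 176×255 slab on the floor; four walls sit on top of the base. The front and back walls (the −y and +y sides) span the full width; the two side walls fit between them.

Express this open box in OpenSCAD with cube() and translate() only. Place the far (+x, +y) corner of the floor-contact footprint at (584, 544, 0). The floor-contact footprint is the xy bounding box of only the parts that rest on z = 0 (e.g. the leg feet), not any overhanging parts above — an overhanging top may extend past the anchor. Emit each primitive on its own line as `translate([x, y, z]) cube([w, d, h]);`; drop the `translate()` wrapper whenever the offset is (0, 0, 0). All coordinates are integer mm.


translate([408, 289, 0]) cube([176, 255, 18]);
translate([408, 289, 18]) cube([176, 18, 318]);
translate([408, 526, 18]) cube([176, 18, 318]);
translate([408, 307, 18]) cube([18, 219, 318]);
translate([566, 307, 18]) cube([18, 219, 318]);


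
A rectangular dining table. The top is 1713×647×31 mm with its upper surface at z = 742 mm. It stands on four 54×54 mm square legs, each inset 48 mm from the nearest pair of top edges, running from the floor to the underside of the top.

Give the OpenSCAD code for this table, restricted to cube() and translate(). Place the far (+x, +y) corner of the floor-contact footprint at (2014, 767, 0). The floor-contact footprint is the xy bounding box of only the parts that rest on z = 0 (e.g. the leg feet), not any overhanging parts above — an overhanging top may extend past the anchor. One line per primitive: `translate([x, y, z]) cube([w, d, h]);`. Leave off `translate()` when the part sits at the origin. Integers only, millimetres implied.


// leg_h = 742 - 31 = 711
translate([349, 168, 711]) cube([1713, 647, 31]);
translate([397, 216, 0]) cube([54, 54, 711]);
translate([1960, 216, 0]) cube([54, 54, 711]);
translate([397, 713, 0]) cube([54, 54, 711]);
translate([1960, 713, 0]) cube([54, 54, 711]);


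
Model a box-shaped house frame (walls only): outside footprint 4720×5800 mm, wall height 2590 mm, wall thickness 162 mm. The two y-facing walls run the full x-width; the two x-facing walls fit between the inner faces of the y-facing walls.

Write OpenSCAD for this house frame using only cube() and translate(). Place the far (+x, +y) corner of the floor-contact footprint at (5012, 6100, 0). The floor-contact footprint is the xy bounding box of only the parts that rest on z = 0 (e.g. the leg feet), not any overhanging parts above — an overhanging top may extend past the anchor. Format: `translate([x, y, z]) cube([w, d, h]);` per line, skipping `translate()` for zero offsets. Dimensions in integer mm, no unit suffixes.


translate([292, 300, 0]) cube([4720, 162, 2590]);
translate([292, 5938, 0]) cube([4720, 162, 2590]);
translate([292, 462, 0]) cube([162, 5476, 2590]);
translate([4850, 462, 0]) cube([162, 5476, 2590]);


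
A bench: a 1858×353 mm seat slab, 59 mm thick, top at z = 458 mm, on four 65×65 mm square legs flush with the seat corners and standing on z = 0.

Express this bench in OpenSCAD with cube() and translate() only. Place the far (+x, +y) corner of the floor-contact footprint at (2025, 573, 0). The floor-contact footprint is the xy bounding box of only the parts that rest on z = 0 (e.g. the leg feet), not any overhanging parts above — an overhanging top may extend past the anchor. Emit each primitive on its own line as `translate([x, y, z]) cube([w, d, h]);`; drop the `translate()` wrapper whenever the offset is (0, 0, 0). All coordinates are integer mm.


translate([167, 220, 399]) cube([1858, 353, 59]);
translate([167, 220, 0]) cube([65, 65, 399]);
translate([167, 508, 0]) cube([65, 65, 399]);
translate([1960, 220, 0]) cube([65, 65, 399]);
translate([1960, 508, 0]) cube([65, 65, 399]);


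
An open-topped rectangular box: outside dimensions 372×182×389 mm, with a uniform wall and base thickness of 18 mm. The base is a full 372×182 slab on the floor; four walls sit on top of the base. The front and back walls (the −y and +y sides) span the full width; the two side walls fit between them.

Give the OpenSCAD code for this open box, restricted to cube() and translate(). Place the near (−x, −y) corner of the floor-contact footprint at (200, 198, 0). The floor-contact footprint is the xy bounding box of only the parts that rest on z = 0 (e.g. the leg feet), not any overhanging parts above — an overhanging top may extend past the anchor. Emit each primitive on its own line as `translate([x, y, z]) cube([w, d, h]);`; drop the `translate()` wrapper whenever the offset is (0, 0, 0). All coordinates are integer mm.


translate([200, 198, 0]) cube([372, 182, 18]);
translate([200, 198, 18]) cube([372, 18, 371]);
translate([200, 362, 18]) cube([372, 18, 371]);
translate([200, 216, 18]) cube([18, 146, 371]);
translate([554, 216, 18]) cube([18, 146, 371]);


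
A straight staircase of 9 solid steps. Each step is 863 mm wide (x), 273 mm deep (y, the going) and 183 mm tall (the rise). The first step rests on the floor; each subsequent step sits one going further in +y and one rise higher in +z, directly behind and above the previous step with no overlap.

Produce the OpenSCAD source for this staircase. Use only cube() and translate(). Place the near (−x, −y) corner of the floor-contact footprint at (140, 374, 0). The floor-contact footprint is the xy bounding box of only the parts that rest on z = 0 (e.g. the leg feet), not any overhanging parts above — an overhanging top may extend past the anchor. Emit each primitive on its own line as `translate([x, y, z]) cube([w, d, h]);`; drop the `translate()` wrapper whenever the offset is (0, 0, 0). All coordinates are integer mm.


translate([140, 374, 0]) cube([863, 273, 183]);
translate([140, 647, 183]) cube([863, 273, 183]);
translate([140, 920, 366]) cube([863, 273, 183]);
translate([140, 1193, 549]) cube([863, 273, 183]);
translate([140, 1466, 732]) cube([863, 273, 183]);
translate([140, 1739, 915]) cube([863, 273, 183]);
translate([140, 2012, 1098]) cube([863, 273, 183]);
translate([140, 2285, 1281]) cube([863, 273, 183]);
translate([140, 2558, 1464]) cube([863, 273, 183]);


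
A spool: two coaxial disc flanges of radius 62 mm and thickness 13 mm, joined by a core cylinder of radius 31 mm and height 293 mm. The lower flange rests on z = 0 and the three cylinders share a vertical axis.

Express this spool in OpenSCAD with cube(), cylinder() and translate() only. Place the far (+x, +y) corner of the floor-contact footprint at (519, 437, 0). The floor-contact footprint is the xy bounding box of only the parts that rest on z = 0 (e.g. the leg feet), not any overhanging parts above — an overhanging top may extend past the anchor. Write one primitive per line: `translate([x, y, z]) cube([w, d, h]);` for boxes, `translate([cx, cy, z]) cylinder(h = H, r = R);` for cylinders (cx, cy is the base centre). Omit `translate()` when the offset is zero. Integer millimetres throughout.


translate([457, 375, 0]) cylinder(h = 13, r = 62);
translate([457, 375, 13]) cylinder(h = 293, r = 31);
translate([457, 375, 306]) cylinder(h = 13, r = 62);


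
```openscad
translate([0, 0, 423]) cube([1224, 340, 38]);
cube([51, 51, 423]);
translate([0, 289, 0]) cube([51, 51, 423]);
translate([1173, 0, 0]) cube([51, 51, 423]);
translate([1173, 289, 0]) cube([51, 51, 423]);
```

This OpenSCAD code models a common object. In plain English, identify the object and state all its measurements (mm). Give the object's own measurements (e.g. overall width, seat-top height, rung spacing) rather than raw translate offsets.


A bench: a 1224×340 mm seat slab, 38 mm thick, top at z = 461 mm, on four 51×51 mm square legs flush with the seat corners and standing on z = 0.


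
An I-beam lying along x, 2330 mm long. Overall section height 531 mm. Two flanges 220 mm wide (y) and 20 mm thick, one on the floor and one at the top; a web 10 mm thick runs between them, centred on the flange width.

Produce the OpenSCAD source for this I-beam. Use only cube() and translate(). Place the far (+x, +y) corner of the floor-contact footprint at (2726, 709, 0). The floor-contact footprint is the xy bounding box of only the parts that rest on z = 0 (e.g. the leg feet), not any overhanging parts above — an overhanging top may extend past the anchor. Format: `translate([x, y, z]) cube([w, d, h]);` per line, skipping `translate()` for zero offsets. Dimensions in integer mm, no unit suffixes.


translate([396, 489, 0]) cube([2330, 220, 20]);
translate([396, 594, 20]) cube([2330, 10, 491]);
translate([396, 489, 511]) cube([2330, 220, 20]);


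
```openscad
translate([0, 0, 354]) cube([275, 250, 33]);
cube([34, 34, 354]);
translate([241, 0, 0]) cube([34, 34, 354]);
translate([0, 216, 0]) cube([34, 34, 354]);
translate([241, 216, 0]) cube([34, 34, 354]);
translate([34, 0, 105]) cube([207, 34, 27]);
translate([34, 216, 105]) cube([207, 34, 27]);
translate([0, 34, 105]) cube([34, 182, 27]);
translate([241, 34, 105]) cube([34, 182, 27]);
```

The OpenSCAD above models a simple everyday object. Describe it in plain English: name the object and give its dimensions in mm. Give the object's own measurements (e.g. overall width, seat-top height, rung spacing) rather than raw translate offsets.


A simple wooden stool: a rectangular seat 275 mm (x) by 250 mm (y), 33 mm thick, top face at z = 387 mm, on four square legs, each 34×34 mm in cross-section. The legs rest on z = 0, each flush with a corner of the seat. Four stretchers, 34 mm wide and 27 mm tall, connect adjacent legs with their undersides at z = 105 mm, each running between the inner faces of the legs it joins and aligned with the legs' outer faces on the other axis.


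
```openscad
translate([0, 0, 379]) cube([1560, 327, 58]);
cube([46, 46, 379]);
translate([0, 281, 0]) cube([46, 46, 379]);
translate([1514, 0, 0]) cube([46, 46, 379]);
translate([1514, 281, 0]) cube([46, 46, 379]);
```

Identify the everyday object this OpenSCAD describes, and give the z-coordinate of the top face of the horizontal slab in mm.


A bench. The seat-top height is 437 mm.

A long slab on four corner posts — a bench. The slab sits at z = 379 with thickness 58, so the top is 379 + 58 = 437 mm.


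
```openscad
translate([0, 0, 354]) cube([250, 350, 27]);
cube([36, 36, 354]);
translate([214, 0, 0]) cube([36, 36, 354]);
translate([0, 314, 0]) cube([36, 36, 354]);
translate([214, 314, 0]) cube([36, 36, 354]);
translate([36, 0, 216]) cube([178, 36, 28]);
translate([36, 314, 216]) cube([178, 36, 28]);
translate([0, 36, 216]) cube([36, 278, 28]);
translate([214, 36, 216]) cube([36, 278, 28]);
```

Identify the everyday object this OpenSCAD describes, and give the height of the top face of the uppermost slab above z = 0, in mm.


A stool. The seat height is 381 mm.

A 250×350×27 slab at z = 354 on four corner posts — a stool. The seat top is 354 + 27 = 381 mm.
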